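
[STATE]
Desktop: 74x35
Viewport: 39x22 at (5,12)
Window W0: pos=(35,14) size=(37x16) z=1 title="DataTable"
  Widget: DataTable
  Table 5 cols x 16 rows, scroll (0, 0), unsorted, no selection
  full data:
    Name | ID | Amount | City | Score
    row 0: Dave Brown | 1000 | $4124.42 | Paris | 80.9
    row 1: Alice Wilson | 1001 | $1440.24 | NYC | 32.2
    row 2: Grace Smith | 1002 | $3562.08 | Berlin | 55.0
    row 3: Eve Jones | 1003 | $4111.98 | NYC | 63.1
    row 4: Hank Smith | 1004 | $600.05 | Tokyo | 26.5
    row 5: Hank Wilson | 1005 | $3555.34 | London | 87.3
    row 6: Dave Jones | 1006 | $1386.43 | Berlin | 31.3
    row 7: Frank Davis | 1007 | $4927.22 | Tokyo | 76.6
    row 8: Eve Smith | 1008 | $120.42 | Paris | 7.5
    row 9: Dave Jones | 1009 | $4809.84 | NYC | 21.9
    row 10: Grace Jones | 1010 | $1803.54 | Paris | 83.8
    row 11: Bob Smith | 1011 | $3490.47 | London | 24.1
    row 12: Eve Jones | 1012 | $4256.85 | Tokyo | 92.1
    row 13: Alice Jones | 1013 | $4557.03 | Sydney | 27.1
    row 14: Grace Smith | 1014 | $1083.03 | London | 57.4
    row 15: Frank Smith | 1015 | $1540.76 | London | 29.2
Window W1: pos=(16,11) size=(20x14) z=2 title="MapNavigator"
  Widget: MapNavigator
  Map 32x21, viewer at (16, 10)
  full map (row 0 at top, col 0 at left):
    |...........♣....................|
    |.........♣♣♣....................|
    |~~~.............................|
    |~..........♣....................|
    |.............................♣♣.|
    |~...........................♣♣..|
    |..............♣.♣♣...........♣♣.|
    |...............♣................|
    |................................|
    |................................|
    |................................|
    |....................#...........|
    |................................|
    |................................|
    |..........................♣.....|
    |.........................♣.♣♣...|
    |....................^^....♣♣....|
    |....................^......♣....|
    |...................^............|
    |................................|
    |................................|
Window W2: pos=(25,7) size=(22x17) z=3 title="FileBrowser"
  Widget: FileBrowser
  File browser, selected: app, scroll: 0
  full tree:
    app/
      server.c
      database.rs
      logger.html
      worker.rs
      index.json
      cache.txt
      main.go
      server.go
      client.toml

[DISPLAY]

           ┃ MapNavi┃    database.rs   
           ┠────────┃    logger.html   
           ┃........┃    worker.rs     
           ┃.......♣┃    index.json    
           ┃........┃    cache.txt     
           ┃........┃    main.go       
           ┃........┃    server.go     
           ┃........┃    client.toml   
           ┃........┃                  
           ┃........┃                  
           ┃........┃                  
           ┃........┗━━━━━━━━━━━━━━━━━━
           ┗━━━━━━━━━━━━━━━━━━┛Hank Wil
                              ┃Dave Jon
                              ┃Frank Da
                              ┃Eve Smit
                              ┃Dave Jon
                              ┗━━━━━━━━
                                       
                                       
                                       
                                       


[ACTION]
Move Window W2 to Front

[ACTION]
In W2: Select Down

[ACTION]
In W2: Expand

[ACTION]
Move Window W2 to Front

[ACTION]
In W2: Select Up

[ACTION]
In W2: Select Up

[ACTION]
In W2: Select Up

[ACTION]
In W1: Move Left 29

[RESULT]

           ┃ MapNavi┃    database.rs   
           ┠────────┃    logger.html   
           ┃        ┃    worker.rs     
           ┃        ┃    index.json    
           ┃        ┃    cache.txt     
           ┃        ┃    main.go       
           ┃        ┃    server.go     
           ┃        ┃    client.toml   
           ┃        ┃                  
           ┃        ┃                  
           ┃        ┃                  
           ┃        ┗━━━━━━━━━━━━━━━━━━
           ┗━━━━━━━━━━━━━━━━━━┛Hank Wil
                              ┃Dave Jon
                              ┃Frank Da
                              ┃Eve Smit
                              ┃Dave Jon
                              ┗━━━━━━━━
                                       
                                       
                                       
                                       


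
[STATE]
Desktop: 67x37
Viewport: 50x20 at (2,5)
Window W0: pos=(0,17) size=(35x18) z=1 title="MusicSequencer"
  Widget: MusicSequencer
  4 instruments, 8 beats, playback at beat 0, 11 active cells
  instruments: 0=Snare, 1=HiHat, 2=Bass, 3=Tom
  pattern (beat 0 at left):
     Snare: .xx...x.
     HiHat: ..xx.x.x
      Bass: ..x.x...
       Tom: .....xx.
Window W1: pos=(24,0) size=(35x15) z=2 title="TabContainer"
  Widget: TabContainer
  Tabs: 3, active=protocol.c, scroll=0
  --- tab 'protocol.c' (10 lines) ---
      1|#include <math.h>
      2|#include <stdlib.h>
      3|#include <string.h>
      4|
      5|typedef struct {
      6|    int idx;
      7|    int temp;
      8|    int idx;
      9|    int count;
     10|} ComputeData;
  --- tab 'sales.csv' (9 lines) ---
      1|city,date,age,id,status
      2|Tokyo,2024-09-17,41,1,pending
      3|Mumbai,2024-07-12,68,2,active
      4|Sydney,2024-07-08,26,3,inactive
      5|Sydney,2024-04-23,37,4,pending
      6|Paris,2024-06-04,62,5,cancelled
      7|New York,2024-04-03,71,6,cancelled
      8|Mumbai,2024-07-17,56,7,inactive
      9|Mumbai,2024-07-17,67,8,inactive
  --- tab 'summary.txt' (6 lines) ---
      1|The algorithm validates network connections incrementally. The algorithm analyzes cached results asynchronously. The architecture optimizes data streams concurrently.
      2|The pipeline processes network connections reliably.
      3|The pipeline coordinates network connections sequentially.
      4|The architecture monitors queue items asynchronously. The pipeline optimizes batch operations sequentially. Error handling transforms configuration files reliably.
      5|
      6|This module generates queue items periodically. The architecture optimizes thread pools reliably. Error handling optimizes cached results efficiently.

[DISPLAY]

                      ┃#include <math.h>          
                      ┃#include <stdlib.h>        
                      ┃#include <string.h>        
                      ┃                           
                      ┃typedef struct {           
                      ┃    int idx;               
                      ┃    int temp;              
                      ┃    int idx;               
                      ┃    int count;             
                      ┗━━━━━━━━━━━━━━━━━━━━━━━━━━━
                                                  
                                                  
━━━━━━━━━━━━━━━━━━━━━━━━━━━━━━━━┓                 
MusicSequencer                  ┃                 
────────────────────────────────┨                 
     ▼1234567                   ┃                 
Snare·██···█·                   ┃                 
HiHat··██·█·█                   ┃                 
 Bass··█·█···                   ┃                 
  Tom·····██·                   ┃                 


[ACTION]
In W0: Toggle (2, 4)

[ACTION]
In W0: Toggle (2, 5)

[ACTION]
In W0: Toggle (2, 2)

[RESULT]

                      ┃#include <math.h>          
                      ┃#include <stdlib.h>        
                      ┃#include <string.h>        
                      ┃                           
                      ┃typedef struct {           
                      ┃    int idx;               
                      ┃    int temp;              
                      ┃    int idx;               
                      ┃    int count;             
                      ┗━━━━━━━━━━━━━━━━━━━━━━━━━━━
                                                  
                                                  
━━━━━━━━━━━━━━━━━━━━━━━━━━━━━━━━┓                 
MusicSequencer                  ┃                 
────────────────────────────────┨                 
     ▼1234567                   ┃                 
Snare·██···█·                   ┃                 
HiHat··██·█·█                   ┃                 
 Bass·····█··                   ┃                 
  Tom·····██·                   ┃                 


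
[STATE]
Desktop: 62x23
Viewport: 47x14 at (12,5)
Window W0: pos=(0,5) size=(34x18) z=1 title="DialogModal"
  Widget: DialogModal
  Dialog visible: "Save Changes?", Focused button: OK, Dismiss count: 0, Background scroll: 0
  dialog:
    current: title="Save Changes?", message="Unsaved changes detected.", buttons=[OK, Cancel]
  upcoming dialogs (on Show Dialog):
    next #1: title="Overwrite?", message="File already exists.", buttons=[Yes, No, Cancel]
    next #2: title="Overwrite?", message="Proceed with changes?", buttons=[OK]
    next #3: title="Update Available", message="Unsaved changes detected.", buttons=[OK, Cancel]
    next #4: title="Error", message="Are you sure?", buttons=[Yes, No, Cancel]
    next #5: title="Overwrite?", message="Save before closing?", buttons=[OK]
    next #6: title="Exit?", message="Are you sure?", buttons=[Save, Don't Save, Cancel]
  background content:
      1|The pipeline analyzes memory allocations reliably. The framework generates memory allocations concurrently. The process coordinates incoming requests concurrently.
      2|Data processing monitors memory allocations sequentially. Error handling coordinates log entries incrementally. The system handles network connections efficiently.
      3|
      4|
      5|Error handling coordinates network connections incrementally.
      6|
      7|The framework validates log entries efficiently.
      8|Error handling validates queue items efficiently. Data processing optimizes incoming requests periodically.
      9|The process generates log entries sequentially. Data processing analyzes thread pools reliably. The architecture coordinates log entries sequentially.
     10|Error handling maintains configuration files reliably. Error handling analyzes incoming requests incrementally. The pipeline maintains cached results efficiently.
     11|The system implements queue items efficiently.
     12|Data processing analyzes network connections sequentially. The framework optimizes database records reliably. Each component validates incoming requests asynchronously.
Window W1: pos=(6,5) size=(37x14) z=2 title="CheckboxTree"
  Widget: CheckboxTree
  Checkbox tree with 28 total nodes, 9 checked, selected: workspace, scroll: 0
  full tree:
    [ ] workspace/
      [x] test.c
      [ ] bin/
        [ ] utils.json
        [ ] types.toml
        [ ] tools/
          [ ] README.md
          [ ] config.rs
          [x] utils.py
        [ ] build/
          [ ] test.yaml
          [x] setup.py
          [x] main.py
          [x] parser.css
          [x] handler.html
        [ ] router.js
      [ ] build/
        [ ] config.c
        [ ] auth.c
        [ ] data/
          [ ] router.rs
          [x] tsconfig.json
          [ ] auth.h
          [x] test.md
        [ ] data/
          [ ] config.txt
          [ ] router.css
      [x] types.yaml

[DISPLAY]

━━━━━━━━━━━━━━━━━━━━━━━━━━━━━━┓                
kboxTree                      ┃                
──────────────────────────────┨                
workspace/                    ┃                
] test.c                      ┃                
] bin/                        ┃                
[ ] utils.json                ┃                
[ ] types.toml                ┃                
[-] tools/                    ┃                
  [ ] README.md               ┃                
  [ ] config.rs               ┃                
  [x] utils.py                ┃                
[-] build/                    ┃                
━━━━━━━━━━━━━━━━━━━━━━━━━━━━━━┛                


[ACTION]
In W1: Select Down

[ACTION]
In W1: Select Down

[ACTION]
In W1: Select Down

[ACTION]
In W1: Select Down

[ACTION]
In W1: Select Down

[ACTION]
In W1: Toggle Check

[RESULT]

━━━━━━━━━━━━━━━━━━━━━━━━━━━━━━┓                
kboxTree                      ┃                
──────────────────────────────┨                
workspace/                    ┃                
] test.c                      ┃                
] bin/                        ┃                
[ ] utils.json                ┃                
[ ] types.toml                ┃                
[x] tools/                    ┃                
  [x] README.md               ┃                
  [x] config.rs               ┃                
  [x] utils.py                ┃                
[-] build/                    ┃                
━━━━━━━━━━━━━━━━━━━━━━━━━━━━━━┛                


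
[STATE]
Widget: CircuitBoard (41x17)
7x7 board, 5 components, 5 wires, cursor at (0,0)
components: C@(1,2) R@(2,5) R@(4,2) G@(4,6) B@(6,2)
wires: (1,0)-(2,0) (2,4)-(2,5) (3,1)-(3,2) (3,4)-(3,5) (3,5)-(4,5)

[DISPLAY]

   0 1 2 3 4 5 6                         
0  [.]                                   
                                         
1   ·       C                            
    │                                    
2   ·               · ─ R                
                                         
3       · ─ ·       · ─ ·                
                        │                
4           R           ·   G            
                                         
5                                        
                                         
6           B                            
Cursor: (0,0)                            
                                         
                                         


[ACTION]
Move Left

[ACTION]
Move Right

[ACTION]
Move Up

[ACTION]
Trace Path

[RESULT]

   0 1 2 3 4 5 6                         
0      [.]                               
                                         
1   ·       C                            
    │                                    
2   ·               · ─ R                
                                         
3       · ─ ·       · ─ ·                
                        │                
4           R           ·   G            
                                         
5                                        
                                         
6           B                            
Cursor: (0,1)  Trace: No connections     
                                         
                                         


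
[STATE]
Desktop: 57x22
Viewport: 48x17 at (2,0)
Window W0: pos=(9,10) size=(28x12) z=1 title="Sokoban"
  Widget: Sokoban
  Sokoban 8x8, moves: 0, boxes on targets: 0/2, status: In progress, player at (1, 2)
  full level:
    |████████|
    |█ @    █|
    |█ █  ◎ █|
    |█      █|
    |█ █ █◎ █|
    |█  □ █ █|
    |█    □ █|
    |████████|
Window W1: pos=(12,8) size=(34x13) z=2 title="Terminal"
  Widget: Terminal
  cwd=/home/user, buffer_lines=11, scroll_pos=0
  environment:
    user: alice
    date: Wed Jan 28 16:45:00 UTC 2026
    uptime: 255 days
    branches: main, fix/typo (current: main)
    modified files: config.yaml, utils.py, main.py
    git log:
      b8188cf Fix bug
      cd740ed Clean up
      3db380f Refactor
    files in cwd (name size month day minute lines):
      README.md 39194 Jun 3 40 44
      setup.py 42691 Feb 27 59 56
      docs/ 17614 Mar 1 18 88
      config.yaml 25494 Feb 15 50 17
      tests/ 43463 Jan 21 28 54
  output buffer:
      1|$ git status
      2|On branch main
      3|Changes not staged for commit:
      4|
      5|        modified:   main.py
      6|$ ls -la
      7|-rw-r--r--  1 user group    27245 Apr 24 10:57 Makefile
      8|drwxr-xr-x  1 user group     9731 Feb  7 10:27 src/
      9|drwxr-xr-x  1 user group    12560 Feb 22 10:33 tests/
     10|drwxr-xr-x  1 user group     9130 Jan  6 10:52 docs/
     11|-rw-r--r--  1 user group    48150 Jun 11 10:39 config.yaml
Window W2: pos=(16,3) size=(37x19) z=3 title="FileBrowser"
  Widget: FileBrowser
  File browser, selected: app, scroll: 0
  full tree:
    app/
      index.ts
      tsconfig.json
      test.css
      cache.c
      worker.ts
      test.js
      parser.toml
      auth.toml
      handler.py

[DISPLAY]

                                                
                                                
                                                
              ┏━━━━━━━━━━━━━━━━━━━━━━━━━━━━━━━━━
              ┃ FileBrowser                     
              ┠─────────────────────────────────
              ┃> [-] app/                       
              ┃    index.ts                     
          ┏━━━┃    tsconfig.json                
          ┃ Te┃    test.css                     
       ┏━━┠───┃    cache.c                      
       ┃ S┃$ g┃    worker.ts                    
       ┠──┃On ┃    test.js                      
       ┃██┃Cha┃    parser.toml                  
       ┃█ ┃   ┃    auth.toml                    
       ┃█ ┃   ┃    handler.py                   
       ┃█ ┃$ l┃                                 


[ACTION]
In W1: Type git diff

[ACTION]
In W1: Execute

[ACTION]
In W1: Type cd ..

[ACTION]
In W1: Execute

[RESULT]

                                                
                                                
                                                
              ┏━━━━━━━━━━━━━━━━━━━━━━━━━━━━━━━━━
              ┃ FileBrowser                     
              ┠─────────────────────────────────
              ┃> [-] app/                       
              ┃    index.ts                     
          ┏━━━┃    tsconfig.json                
          ┃ Te┃    test.css                     
       ┏━━┠───┃    cache.c                      
       ┃ S┃dif┃    worker.ts                    
       ┠──┃---┃    test.js                      
       ┃██┃+++┃    parser.toml                  
       ┃█ ┃@@ ┃    auth.toml                    
       ┃█ ┃+# ┃    handler.py                   
       ┃█ ┃ im┃                                 


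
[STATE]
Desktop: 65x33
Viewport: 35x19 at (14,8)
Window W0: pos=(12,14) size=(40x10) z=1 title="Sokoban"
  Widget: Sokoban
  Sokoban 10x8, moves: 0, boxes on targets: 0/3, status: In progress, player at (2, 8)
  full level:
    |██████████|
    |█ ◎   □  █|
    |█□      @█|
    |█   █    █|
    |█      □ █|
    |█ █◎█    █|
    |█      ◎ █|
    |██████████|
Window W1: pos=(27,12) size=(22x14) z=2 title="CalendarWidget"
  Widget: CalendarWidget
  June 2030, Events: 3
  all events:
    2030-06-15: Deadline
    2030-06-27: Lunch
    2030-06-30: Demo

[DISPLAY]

                                   
                                   
                                   
                                   
             ┏━━━━━━━━━━━━━━━━━━━━┓
             ┃ CalendarWidget     ┃
━━━━━━━━━━━━━┠────────────────────┨
Sokoban      ┃     June 2030      ┃
─────────────┃Mo Tu We Th Fr Sa Su┃
█████████    ┃                1  2┃
 ◎   □  █    ┃ 3  4  5  6  7  8  9┃
□      @█    ┃10 11 12 13 14 15* 1┃
   █    █    ┃17 18 19 20 21 22 23┃
      □ █    ┃24 25 26 27* 28 29 3┃
 █◎█    █    ┃                    ┃
━━━━━━━━━━━━━┃                    ┃
             ┃                    ┃
             ┗━━━━━━━━━━━━━━━━━━━━┛
                                   


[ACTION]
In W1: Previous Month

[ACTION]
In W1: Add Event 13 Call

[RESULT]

                                   
                                   
                                   
                                   
             ┏━━━━━━━━━━━━━━━━━━━━┓
             ┃ CalendarWidget     ┃
━━━━━━━━━━━━━┠────────────────────┨
Sokoban      ┃      May 2030      ┃
─────────────┃Mo Tu We Th Fr Sa Su┃
█████████    ┃       1  2  3  4  5┃
 ◎   □  █    ┃ 6  7  8  9 10 11 12┃
□      @█    ┃13* 14 15 16 17 18 1┃
   █    █    ┃20 21 22 23 24 25 26┃
      □ █    ┃27 28 29 30 31      ┃
 █◎█    █    ┃                    ┃
━━━━━━━━━━━━━┃                    ┃
             ┃                    ┃
             ┗━━━━━━━━━━━━━━━━━━━━┛
                                   


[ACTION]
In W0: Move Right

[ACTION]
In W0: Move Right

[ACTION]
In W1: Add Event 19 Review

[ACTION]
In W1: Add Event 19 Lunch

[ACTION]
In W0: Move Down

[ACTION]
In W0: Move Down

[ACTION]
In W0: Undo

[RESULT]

                                   
                                   
                                   
                                   
             ┏━━━━━━━━━━━━━━━━━━━━┓
             ┃ CalendarWidget     ┃
━━━━━━━━━━━━━┠────────────────────┨
Sokoban      ┃      May 2030      ┃
─────────────┃Mo Tu We Th Fr Sa Su┃
█████████    ┃       1  2  3  4  5┃
 ◎   □  █    ┃ 6  7  8  9 10 11 12┃
□       █    ┃13* 14 15 16 17 18 1┃
   █   @█    ┃20 21 22 23 24 25 26┃
      □ █    ┃27 28 29 30 31      ┃
 █◎█    █    ┃                    ┃
━━━━━━━━━━━━━┃                    ┃
             ┃                    ┃
             ┗━━━━━━━━━━━━━━━━━━━━┛
                                   


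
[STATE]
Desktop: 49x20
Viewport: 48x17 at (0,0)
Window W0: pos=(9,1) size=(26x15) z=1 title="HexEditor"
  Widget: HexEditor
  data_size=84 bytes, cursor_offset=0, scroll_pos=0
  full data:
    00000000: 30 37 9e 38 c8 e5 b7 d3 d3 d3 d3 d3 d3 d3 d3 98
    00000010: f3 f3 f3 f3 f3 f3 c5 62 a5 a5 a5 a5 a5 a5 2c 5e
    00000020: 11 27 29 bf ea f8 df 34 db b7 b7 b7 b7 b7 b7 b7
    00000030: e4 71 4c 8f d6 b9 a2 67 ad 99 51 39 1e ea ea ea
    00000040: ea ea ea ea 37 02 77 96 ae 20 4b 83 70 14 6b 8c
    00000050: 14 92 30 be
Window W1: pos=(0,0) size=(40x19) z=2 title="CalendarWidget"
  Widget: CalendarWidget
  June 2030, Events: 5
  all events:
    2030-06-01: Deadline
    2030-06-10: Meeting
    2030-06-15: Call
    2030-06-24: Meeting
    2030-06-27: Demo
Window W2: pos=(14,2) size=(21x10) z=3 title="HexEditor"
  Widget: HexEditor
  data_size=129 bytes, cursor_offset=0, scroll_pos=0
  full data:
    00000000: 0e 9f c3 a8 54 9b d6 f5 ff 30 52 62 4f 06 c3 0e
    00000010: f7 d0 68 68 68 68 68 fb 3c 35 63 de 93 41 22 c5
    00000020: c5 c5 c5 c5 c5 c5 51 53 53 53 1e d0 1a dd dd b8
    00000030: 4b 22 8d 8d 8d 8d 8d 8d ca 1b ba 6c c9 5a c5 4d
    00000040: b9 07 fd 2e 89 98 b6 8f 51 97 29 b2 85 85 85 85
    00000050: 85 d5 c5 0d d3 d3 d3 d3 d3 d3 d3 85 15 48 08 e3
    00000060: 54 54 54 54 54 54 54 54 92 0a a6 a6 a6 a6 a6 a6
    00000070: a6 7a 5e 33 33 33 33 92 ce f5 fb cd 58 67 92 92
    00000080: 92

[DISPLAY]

┏━━━━━━━━━━━━━━━━━━━━━━━━━━━━━━━━━━━━━━┓        
┃ CalendarWidget                       ┃        
┠─────────────┏━━━━━━━━━━━━━━━━━━━┓────┨        
┃             ┃ HexEditor         ┃    ┃        
┃Mo Tu We Th F┠───────────────────┨    ┃        
┃             ┃00000000  0E 9f c3 ┃    ┃        
┃ 3  4  5  6  ┃00000010  f7 d0 68 ┃    ┃        
┃10* 11 12 13 ┃00000020  c5 c5 c5 ┃    ┃        
┃17 18 19 20 2┃00000030  4b 22 8d ┃    ┃        
┃24* 25 26 27*┃00000040  b9 07 fd ┃    ┃        
┃             ┃00000050  85 d5 c5 ┃    ┃        
┃             ┗━━━━━━━━━━━━━━━━━━━┛    ┃        
┃                                      ┃        
┃                                      ┃        
┃                                      ┃        
┃                                      ┃        
┃                                      ┃        


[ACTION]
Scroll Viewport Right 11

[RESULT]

━━━━━━━━━━━━━━━━━━━━━━━━━━━━━━━━━━━━━━┓         
 CalendarWidget                       ┃         
─────────────┏━━━━━━━━━━━━━━━━━━━┓────┨         
             ┃ HexEditor         ┃    ┃         
Mo Tu We Th F┠───────────────────┨    ┃         
             ┃00000000  0E 9f c3 ┃    ┃         
 3  4  5  6  ┃00000010  f7 d0 68 ┃    ┃         
10* 11 12 13 ┃00000020  c5 c5 c5 ┃    ┃         
17 18 19 20 2┃00000030  4b 22 8d ┃    ┃         
24* 25 26 27*┃00000040  b9 07 fd ┃    ┃         
             ┃00000050  85 d5 c5 ┃    ┃         
             ┗━━━━━━━━━━━━━━━━━━━┛    ┃         
                                      ┃         
                                      ┃         
                                      ┃         
                                      ┃         
                                      ┃         


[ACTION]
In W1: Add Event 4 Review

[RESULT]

━━━━━━━━━━━━━━━━━━━━━━━━━━━━━━━━━━━━━━┓         
 CalendarWidget                       ┃         
─────────────┏━━━━━━━━━━━━━━━━━━━┓────┨         
             ┃ HexEditor         ┃    ┃         
Mo Tu We Th F┠───────────────────┨    ┃         
             ┃00000000  0E 9f c3 ┃    ┃         
 3  4*  5  6 ┃00000010  f7 d0 68 ┃    ┃         
10* 11 12 13 ┃00000020  c5 c5 c5 ┃    ┃         
17 18 19 20 2┃00000030  4b 22 8d ┃    ┃         
24* 25 26 27*┃00000040  b9 07 fd ┃    ┃         
             ┃00000050  85 d5 c5 ┃    ┃         
             ┗━━━━━━━━━━━━━━━━━━━┛    ┃         
                                      ┃         
                                      ┃         
                                      ┃         
                                      ┃         
                                      ┃         


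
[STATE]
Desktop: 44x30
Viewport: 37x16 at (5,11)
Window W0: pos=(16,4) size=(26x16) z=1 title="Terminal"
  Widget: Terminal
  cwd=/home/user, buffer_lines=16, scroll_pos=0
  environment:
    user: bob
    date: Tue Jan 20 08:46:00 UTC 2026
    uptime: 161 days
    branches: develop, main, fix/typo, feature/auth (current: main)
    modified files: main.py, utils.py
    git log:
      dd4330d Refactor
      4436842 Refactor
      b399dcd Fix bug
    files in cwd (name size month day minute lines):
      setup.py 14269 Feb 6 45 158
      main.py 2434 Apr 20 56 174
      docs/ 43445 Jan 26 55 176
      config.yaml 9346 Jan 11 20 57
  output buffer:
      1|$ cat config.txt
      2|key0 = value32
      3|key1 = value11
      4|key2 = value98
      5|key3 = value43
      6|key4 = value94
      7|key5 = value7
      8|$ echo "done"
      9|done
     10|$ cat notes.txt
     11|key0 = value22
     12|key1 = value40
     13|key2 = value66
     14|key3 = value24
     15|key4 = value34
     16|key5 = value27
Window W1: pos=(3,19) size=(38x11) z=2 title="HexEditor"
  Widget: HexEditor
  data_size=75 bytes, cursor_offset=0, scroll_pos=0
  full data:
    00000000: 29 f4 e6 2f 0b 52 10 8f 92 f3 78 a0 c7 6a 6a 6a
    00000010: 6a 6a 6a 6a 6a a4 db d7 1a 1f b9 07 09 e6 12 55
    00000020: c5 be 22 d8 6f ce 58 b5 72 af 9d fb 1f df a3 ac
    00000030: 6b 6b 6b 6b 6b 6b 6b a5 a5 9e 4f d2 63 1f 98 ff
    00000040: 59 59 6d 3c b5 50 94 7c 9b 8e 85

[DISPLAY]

           ┃key3 = value43          ┃
           ┃key4 = value94          ┃
           ┃key5 = value7           ┃
           ┃$ echo "done"           ┃
           ┃done                    ┃
           ┃$ cat notes.txt         ┃
           ┃key0 = value22          ┃
           ┃key1 = value40          ┃
━━━━━━━━━━━━━━━━━━━━━━━━━━━━━━━━━━━┓┛
HexEditor                          ┃ 
───────────────────────────────────┨ 
0000000  29 f4 e6 2f 0b 52 10 8f  9┃ 
0000010  6a 6a 6a 6a 6a a4 db d7  1┃ 
0000020  c5 be 22 d8 6f ce 58 b5  7┃ 
0000030  6b 6b 6b 6b 6b 6b 6b a5  a┃ 
0000040  59 59 6d 3c b5 50 94 7c  9┃ 


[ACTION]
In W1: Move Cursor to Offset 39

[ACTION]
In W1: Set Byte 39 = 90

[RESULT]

           ┃key3 = value43          ┃
           ┃key4 = value94          ┃
           ┃key5 = value7           ┃
           ┃$ echo "done"           ┃
           ┃done                    ┃
           ┃$ cat notes.txt         ┃
           ┃key0 = value22          ┃
           ┃key1 = value40          ┃
━━━━━━━━━━━━━━━━━━━━━━━━━━━━━━━━━━━┓┛
HexEditor                          ┃ 
───────────────────────────────────┨ 
0000000  29 f4 e6 2f 0b 52 10 8f  9┃ 
0000010  6a 6a 6a 6a 6a a4 db d7  1┃ 
0000020  c5 be 22 d8 6f ce 58 90  7┃ 
0000030  6b 6b 6b 6b 6b 6b 6b a5  a┃ 
0000040  59 59 6d 3c b5 50 94 7c  9┃ 


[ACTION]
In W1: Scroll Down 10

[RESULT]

           ┃key3 = value43          ┃
           ┃key4 = value94          ┃
           ┃key5 = value7           ┃
           ┃$ echo "done"           ┃
           ┃done                    ┃
           ┃$ cat notes.txt         ┃
           ┃key0 = value22          ┃
           ┃key1 = value40          ┃
━━━━━━━━━━━━━━━━━━━━━━━━━━━━━━━━━━━┓┛
HexEditor                          ┃ 
───────────────────────────────────┨ 
0000040  59 59 6d 3c b5 50 94 7c  9┃ 
                                   ┃ 
                                   ┃ 
                                   ┃ 
                                   ┃ 


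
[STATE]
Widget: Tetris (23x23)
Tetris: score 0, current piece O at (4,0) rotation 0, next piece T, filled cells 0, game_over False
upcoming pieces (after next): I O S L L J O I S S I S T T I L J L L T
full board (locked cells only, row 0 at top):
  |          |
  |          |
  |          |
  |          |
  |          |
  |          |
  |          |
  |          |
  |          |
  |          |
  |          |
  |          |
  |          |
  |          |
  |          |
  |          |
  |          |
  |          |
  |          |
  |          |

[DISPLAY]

    ▓▓    │Next:       
    ▓▓    │ ▒          
          │▒▒▒         
          │            
          │            
          │            
          │Score:      
          │0           
          │            
          │            
          │            
          │            
          │            
          │            
          │            
          │            
          │            
          │            
          │            
          │            
          │            
          │            
          │            


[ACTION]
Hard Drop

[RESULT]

    ▒     │Next:       
   ▒▒▒    │████        
          │            
          │            
          │            
          │            
          │Score:      
          │0           
          │            
          │            
          │            
          │            
          │            
          │            
          │            
          │            
          │            
          │            
    ▓▓    │            
    ▓▓    │            
          │            
          │            
          │            


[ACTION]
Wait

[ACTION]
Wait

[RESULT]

          │Next:       
          │████        
    ▒     │            
   ▒▒▒    │            
          │            
          │            
          │Score:      
          │0           
          │            
          │            
          │            
          │            
          │            
          │            
          │            
          │            
          │            
          │            
    ▓▓    │            
    ▓▓    │            
          │            
          │            
          │            


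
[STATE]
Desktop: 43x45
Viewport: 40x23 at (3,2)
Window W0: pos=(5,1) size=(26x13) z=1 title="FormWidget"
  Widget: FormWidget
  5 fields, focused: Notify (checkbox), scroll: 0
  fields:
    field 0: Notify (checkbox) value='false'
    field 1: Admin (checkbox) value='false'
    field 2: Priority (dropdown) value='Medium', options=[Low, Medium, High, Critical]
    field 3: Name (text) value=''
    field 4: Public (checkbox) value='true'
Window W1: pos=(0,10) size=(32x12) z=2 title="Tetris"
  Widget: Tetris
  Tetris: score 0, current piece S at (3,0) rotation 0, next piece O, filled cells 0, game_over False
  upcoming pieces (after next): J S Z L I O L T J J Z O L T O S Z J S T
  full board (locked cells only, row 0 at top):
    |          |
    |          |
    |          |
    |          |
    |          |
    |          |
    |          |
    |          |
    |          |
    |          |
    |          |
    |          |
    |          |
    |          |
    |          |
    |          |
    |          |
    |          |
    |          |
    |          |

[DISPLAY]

  ┃ FormWidget             ┃            
  ┠────────────────────────┨            
  ┃> Notify:     [ ]       ┃            
  ┃  Admin:      [ ]       ┃            
  ┃  Priority:   [Medium ▼]┃            
  ┃  Name:       [        ]┃            
  ┃  Public:     [x]       ┃            
  ┃                        ┃            
━━━━━━━━━━━━━━━━━━━━━━━━━━━━┓           
etris                       ┃           
────────────────────────────┨           
        │Next:              ┃           
        │▓▓                 ┃           
        │▓▓                 ┃           
        │                   ┃           
        │                   ┃           
        │                   ┃           
        │Score:             ┃           
        │0                  ┃           
━━━━━━━━━━━━━━━━━━━━━━━━━━━━┛           
                                        
                                        
                                        


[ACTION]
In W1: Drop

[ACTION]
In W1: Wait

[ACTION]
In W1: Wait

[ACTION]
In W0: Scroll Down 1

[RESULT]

  ┃ FormWidget             ┃            
  ┠────────────────────────┨            
  ┃  Admin:      [ ]       ┃            
  ┃  Priority:   [Medium ▼]┃            
  ┃  Name:       [        ]┃            
  ┃  Public:     [x]       ┃            
  ┃                        ┃            
  ┃                        ┃            
━━━━━━━━━━━━━━━━━━━━━━━━━━━━┓           
etris                       ┃           
────────────────────────────┨           
        │Next:              ┃           
        │▓▓                 ┃           
        │▓▓                 ┃           
        │                   ┃           
        │                   ┃           
        │                   ┃           
        │Score:             ┃           
        │0                  ┃           
━━━━━━━━━━━━━━━━━━━━━━━━━━━━┛           
                                        
                                        
                                        


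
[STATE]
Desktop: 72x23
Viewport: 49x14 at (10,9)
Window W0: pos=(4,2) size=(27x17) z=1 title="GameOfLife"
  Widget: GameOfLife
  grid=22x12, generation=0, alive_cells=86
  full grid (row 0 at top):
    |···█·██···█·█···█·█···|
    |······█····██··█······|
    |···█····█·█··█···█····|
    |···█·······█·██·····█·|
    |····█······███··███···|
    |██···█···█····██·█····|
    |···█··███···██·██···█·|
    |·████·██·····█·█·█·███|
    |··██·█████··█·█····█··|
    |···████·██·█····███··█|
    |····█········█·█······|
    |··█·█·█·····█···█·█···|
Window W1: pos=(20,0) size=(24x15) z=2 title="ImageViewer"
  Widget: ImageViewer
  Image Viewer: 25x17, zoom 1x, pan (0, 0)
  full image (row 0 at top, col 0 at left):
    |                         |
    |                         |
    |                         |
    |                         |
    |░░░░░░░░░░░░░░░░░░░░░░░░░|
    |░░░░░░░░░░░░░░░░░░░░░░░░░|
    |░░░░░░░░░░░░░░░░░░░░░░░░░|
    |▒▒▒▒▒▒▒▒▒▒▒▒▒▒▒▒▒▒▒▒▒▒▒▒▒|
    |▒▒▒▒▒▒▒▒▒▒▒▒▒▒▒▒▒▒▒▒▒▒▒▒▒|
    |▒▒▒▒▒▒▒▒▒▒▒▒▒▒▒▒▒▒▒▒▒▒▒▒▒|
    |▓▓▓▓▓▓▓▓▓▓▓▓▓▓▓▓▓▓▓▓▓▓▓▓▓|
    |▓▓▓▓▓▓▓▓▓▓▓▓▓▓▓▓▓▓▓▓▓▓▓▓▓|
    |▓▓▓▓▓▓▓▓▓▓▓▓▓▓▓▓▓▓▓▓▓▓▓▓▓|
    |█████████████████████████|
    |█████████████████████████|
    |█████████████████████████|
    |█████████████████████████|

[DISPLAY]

······█·██┃░░░░░░░░░░░░░░░░░░░░░░┃               
······███·┃▒▒▒▒▒▒▒▒▒▒▒▒▒▒▒▒▒▒▒▒▒▒┃               
█···█····█┃▒▒▒▒▒▒▒▒▒▒▒▒▒▒▒▒▒▒▒▒▒▒┃               
·███···██·┃▒▒▒▒▒▒▒▒▒▒▒▒▒▒▒▒▒▒▒▒▒▒┃               
·██·····█·┃▓▓▓▓▓▓▓▓▓▓▓▓▓▓▓▓▓▓▓▓▓▓┃               
█████··█·█┗━━━━━━━━━━━━━━━━━━━━━━┛               
██·██·█····███··█   ┃                            
········█·█······   ┃                            
·█·····█···█·█···   ┃                            
━━━━━━━━━━━━━━━━━━━━┛                            
                                                 
                                                 
                                                 
                                                 


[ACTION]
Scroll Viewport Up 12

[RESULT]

          ┏━━━━━━━━━━━━━━━━━━━━━━┓               
          ┃ ImageViewer          ┃               
━━━━━━━━━━┠──────────────────────┨               
OfLife    ┃                      ┃               
──────────┃                      ┃               
0         ┃                      ┃               
██···█·█··┃                      ┃               
·█····██··┃░░░░░░░░░░░░░░░░░░░░░░┃               
···█·█··█·┃░░░░░░░░░░░░░░░░░░░░░░┃               
······█·██┃░░░░░░░░░░░░░░░░░░░░░░┃               
······███·┃▒▒▒▒▒▒▒▒▒▒▒▒▒▒▒▒▒▒▒▒▒▒┃               
█···█····█┃▒▒▒▒▒▒▒▒▒▒▒▒▒▒▒▒▒▒▒▒▒▒┃               
·███···██·┃▒▒▒▒▒▒▒▒▒▒▒▒▒▒▒▒▒▒▒▒▒▒┃               
·██·····█·┃▓▓▓▓▓▓▓▓▓▓▓▓▓▓▓▓▓▓▓▓▓▓┃               


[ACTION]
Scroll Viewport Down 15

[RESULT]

······█·██┃░░░░░░░░░░░░░░░░░░░░░░┃               
······███·┃▒▒▒▒▒▒▒▒▒▒▒▒▒▒▒▒▒▒▒▒▒▒┃               
█···█····█┃▒▒▒▒▒▒▒▒▒▒▒▒▒▒▒▒▒▒▒▒▒▒┃               
·███···██·┃▒▒▒▒▒▒▒▒▒▒▒▒▒▒▒▒▒▒▒▒▒▒┃               
·██·····█·┃▓▓▓▓▓▓▓▓▓▓▓▓▓▓▓▓▓▓▓▓▓▓┃               
█████··█·█┗━━━━━━━━━━━━━━━━━━━━━━┛               
██·██·█····███··█   ┃                            
········█·█······   ┃                            
·█·····█···█·█···   ┃                            
━━━━━━━━━━━━━━━━━━━━┛                            
                                                 
                                                 
                                                 
                                                 
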